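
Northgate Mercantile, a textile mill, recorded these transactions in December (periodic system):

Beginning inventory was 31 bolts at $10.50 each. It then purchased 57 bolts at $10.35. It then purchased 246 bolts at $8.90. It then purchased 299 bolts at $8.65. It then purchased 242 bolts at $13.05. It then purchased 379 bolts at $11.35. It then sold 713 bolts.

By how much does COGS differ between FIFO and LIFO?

FIFO COGS: 31 @ $10.50 + 57 @ $10.35 + 246 @ $8.90 + 299 @ $8.65 + 80 @ $13.05 = $6,735.20
LIFO COGS: 379 @ $11.35 + 242 @ $13.05 + 92 @ $8.65 = $8,255.55
Difference = |$6,735.20 − $8,255.55| = $1,520.35

$1,520.35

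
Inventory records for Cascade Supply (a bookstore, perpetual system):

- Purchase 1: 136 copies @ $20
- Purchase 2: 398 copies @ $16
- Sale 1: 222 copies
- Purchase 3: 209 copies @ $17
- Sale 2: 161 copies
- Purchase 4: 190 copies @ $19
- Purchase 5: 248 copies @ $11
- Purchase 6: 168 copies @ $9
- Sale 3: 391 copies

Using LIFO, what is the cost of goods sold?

COGS = $10,254

Sale 1 (222) [LIFO — newest first]: 222 @ $16 = $3,552
Sale 2 (161) [LIFO — newest first]: 161 @ $17 = $2,737
Sale 3 (391) [LIFO — newest first]: 168 @ $9 + 223 @ $11 = $3,965
Total COGS = $3,552 + $2,737 + $3,965 = $10,254
Ending inventory: 136 @ $20 + 176 @ $16 + 48 @ $17 + 190 @ $19 + 25 @ $11 = $10,237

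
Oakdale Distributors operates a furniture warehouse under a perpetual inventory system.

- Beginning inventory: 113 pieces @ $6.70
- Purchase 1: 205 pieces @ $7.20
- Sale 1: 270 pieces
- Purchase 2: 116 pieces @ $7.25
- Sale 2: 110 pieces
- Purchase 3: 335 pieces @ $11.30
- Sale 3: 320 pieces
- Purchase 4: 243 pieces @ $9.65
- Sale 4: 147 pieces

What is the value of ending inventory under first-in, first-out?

Sale 1 (270) [FIFO — oldest first]: 113 @ $6.70 + 157 @ $7.20 = $1,887.50
Sale 2 (110) [FIFO — oldest first]: 48 @ $7.20 + 62 @ $7.25 = $795.10
Sale 3 (320) [FIFO — oldest first]: 54 @ $7.25 + 266 @ $11.30 = $3,397.30
Sale 4 (147) [FIFO — oldest first]: 69 @ $11.30 + 78 @ $9.65 = $1,532.40
Total COGS = $1,887.50 + $795.10 + $3,397.30 + $1,532.40 = $7,612.30
Ending inventory: 165 @ $9.65 = $1,592.25

Ending inventory = $1,592.25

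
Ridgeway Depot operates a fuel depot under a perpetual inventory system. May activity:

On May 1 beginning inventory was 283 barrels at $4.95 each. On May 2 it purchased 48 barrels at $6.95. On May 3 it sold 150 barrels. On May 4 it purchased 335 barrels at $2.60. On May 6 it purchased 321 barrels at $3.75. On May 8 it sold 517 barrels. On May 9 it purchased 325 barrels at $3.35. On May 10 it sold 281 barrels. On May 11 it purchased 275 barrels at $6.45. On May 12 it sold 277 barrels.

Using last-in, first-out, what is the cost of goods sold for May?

COGS = $5,273.65

May 3, 150 sold [LIFO — newest first]: 48 @ $6.95 + 102 @ $4.95 = $838.50
May 8, 517 sold [LIFO — newest first]: 321 @ $3.75 + 196 @ $2.60 = $1,713.35
May 10, 281 sold [LIFO — newest first]: 281 @ $3.35 = $941.35
May 12, 277 sold [LIFO — newest first]: 275 @ $6.45 + 2 @ $3.35 = $1,780.45
Total COGS = $838.50 + $1,713.35 + $941.35 + $1,780.45 = $5,273.65
Ending inventory: 181 @ $4.95 + 139 @ $2.60 + 42 @ $3.35 = $1,398.05
Check: goods available $6,671.70 = COGS $5,273.65 + ending $1,398.05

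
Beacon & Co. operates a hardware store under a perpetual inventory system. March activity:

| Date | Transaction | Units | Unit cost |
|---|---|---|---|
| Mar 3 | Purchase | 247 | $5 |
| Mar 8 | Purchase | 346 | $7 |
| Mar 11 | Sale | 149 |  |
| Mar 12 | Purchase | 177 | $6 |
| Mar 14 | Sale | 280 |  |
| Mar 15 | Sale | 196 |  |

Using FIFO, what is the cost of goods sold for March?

Mar 11, 149 sold [FIFO — oldest first]: 149 @ $5 = $745
Mar 14, 280 sold [FIFO — oldest first]: 98 @ $5 + 182 @ $7 = $1,764
Mar 15, 196 sold [FIFO — oldest first]: 164 @ $7 + 32 @ $6 = $1,340
Total COGS = $745 + $1,764 + $1,340 = $3,849
Ending inventory: 145 @ $6 = $870
Check: goods available $4,719 = COGS $3,849 + ending $870

COGS = $3,849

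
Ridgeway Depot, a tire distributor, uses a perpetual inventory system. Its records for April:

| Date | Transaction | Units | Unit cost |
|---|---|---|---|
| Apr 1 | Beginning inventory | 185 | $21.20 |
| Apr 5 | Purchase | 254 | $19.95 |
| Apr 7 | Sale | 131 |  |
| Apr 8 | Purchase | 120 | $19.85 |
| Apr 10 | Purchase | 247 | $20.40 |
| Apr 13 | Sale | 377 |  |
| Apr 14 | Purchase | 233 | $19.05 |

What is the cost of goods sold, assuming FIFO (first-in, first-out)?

COGS = $10,358.95

Apr 7, 131 sold [FIFO — oldest first]: 131 @ $21.20 = $2,777.20
Apr 13, 377 sold [FIFO — oldest first]: 54 @ $21.20 + 254 @ $19.95 + 69 @ $19.85 = $7,581.75
Total COGS = $2,777.20 + $7,581.75 = $10,358.95
Ending inventory: 51 @ $19.85 + 247 @ $20.40 + 233 @ $19.05 = $10,489.80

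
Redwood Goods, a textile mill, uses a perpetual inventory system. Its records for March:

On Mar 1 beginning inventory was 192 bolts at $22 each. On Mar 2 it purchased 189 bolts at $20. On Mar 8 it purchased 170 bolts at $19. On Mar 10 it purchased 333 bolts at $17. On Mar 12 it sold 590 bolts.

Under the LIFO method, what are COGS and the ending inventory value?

COGS = $10,631; ending inventory = $6,264

Mar 12, 590 sold [LIFO — newest first]: 333 @ $17 + 170 @ $19 + 87 @ $20 = $10,631
Ending inventory: 192 @ $22 + 102 @ $20 = $6,264
Check: goods available $16,895 = COGS $10,631 + ending $6,264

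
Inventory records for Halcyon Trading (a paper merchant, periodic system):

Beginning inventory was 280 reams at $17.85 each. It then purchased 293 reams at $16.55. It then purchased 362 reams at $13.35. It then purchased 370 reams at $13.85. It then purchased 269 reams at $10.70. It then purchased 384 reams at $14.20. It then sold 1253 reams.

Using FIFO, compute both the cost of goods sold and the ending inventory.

COGS = $19,084.15; ending inventory = $9,051.30

Sale 1 (1253) [FIFO — oldest first]: 280 @ $17.85 + 293 @ $16.55 + 362 @ $13.35 + 318 @ $13.85 = $19,084.15
Ending inventory: 52 @ $13.85 + 269 @ $10.70 + 384 @ $14.20 = $9,051.30
Check: goods available $28,135.45 = COGS $19,084.15 + ending $9,051.30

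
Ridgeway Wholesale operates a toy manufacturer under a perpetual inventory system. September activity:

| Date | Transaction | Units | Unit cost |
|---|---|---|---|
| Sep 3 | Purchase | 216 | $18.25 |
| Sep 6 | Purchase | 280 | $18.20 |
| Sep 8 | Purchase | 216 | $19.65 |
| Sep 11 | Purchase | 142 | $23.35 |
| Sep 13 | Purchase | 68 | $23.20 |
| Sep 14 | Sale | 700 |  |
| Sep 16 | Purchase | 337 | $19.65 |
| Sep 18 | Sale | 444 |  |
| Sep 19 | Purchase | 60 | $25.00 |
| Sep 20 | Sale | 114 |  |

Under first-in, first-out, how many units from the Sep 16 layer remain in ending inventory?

1

Sep 14, 700 sold [FIFO — oldest first]: 216 @ $18.25 + 280 @ $18.20 + 204 @ $19.65 = $13,046.60
Sep 18, 444 sold [FIFO — oldest first]: 12 @ $19.65 + 142 @ $23.35 + 68 @ $23.20 + 222 @ $19.65 = $9,491.40
Sep 20, 114 sold [FIFO — oldest first]: 114 @ $19.65 = $2,240.10
Total COGS = $13,046.60 + $9,491.40 + $2,240.10 = $24,778.10
Ending inventory: 1 @ $19.65 + 60 @ $25.00 = $1,519.65
Check: goods available $26,297.75 = COGS $24,778.10 + ending $1,519.65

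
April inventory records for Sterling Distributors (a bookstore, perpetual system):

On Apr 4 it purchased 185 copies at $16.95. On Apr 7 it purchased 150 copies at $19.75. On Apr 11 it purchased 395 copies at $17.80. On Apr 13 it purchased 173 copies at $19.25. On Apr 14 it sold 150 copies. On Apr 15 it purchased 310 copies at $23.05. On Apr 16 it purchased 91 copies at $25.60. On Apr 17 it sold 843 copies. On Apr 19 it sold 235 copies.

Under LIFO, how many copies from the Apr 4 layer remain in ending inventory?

Apr 14, 150 sold [LIFO — newest first]: 150 @ $19.25 = $2,887.50
Apr 17, 843 sold [LIFO — newest first]: 91 @ $25.60 + 310 @ $23.05 + 23 @ $19.25 + 395 @ $17.80 + 24 @ $19.75 = $17,422.85
Apr 19, 235 sold [LIFO — newest first]: 126 @ $19.75 + 109 @ $16.95 = $4,336.05
Total COGS = $2,887.50 + $17,422.85 + $4,336.05 = $24,646.40
Ending inventory: 76 @ $16.95 = $1,288.20

76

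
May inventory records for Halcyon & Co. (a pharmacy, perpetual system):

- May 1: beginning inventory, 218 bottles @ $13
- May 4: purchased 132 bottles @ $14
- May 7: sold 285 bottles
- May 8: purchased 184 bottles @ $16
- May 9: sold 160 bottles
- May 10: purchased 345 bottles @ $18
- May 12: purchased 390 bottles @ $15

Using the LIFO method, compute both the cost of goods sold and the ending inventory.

COGS = $6,397; ending inventory = $13,289

May 7, 285 sold [LIFO — newest first]: 132 @ $14 + 153 @ $13 = $3,837
May 9, 160 sold [LIFO — newest first]: 160 @ $16 = $2,560
Total COGS = $3,837 + $2,560 = $6,397
Ending inventory: 65 @ $13 + 24 @ $16 + 345 @ $18 + 390 @ $15 = $13,289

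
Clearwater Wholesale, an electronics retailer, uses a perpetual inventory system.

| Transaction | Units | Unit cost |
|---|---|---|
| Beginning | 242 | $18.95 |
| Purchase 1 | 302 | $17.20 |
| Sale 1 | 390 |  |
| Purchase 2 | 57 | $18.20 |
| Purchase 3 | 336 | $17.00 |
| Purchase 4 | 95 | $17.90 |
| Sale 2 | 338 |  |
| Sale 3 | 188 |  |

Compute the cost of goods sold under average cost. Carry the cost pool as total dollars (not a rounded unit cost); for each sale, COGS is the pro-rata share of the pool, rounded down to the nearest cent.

COGS = $16,203.16

After Beginning: 242 on hand, pool $4,585.90 (≈ $18.9500 each)
After Purchase 1: 544 on hand, pool $9,780.30 (≈ $17.9785 each)
Sale 1, sell 390: 390/544 × $9,780.30 → $7,011.61
After Purchase 2: 211 on hand, pool $3,806.09 (≈ $18.0383 each)
After Purchase 3: 547 on hand, pool $9,518.09 (≈ $17.4005 each)
After Purchase 4: 642 on hand, pool $11,218.59 (≈ $17.4744 each)
Sale 2, sell 338: 338/642 × $11,218.59 → $5,906.36
Sale 3, sell 188: 188/304 × $5,312.23 → $3,285.19
Total COGS = $7,011.61 + $5,906.36 + $3,285.19 = $16,203.16
Ending inventory (cost pool remaining) = $2,027.04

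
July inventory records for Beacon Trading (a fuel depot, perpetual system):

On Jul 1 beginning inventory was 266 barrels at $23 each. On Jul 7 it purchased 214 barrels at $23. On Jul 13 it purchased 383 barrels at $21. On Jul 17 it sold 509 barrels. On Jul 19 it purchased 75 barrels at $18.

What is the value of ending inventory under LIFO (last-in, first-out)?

Ending inventory = $9,492

Jul 17, 509 sold [LIFO — newest first]: 383 @ $21 + 126 @ $23 = $10,941
Ending inventory: 266 @ $23 + 88 @ $23 + 75 @ $18 = $9,492
Check: goods available $20,433 = COGS $10,941 + ending $9,492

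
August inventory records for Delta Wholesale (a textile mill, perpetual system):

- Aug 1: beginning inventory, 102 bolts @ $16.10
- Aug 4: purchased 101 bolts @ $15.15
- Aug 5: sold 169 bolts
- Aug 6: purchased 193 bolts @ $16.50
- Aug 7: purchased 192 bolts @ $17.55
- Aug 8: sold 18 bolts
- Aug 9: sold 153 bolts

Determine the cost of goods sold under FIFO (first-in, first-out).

COGS = $5,432.85

Aug 5, 169 sold [FIFO — oldest first]: 102 @ $16.10 + 67 @ $15.15 = $2,657.25
Aug 8, 18 sold [FIFO — oldest first]: 18 @ $15.15 = $272.70
Aug 9, 153 sold [FIFO — oldest first]: 16 @ $15.15 + 137 @ $16.50 = $2,502.90
Total COGS = $2,657.25 + $272.70 + $2,502.90 = $5,432.85
Ending inventory: 56 @ $16.50 + 192 @ $17.55 = $4,293.60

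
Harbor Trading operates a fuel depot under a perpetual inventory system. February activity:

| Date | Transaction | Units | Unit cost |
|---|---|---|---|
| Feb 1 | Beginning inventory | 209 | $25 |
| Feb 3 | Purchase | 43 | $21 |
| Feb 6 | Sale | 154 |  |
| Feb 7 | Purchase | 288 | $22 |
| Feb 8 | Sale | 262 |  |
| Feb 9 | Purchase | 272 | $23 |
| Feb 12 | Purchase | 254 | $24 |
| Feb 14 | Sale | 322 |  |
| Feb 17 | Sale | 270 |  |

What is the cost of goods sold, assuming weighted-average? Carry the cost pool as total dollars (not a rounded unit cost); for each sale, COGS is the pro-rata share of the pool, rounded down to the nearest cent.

COGS = $23,463.88

After Feb 1: 209 on hand, pool $5,225.00 (≈ $25.0000 each)
After Feb 3: 252 on hand, pool $6,128.00 (≈ $24.3175 each)
Feb 6, sell 154: 154/252 × $6,128.00 → $3,744.88
After Feb 7: 386 on hand, pool $8,719.12 (≈ $22.5884 each)
Feb 8, sell 262: 262/386 × $8,719.12 → $5,918.15
After Feb 9: 396 on hand, pool $9,056.97 (≈ $22.8711 each)
After Feb 12: 650 on hand, pool $15,152.97 (≈ $23.3123 each)
Feb 14, sell 322: 322/650 × $15,152.97 → $7,506.54
Feb 17, sell 270: 270/328 × $7,646.43 → $6,294.31
Total COGS = $3,744.88 + $5,918.15 + $7,506.54 + $6,294.31 = $23,463.88
Ending inventory (cost pool remaining) = $1,352.12
Check: goods available $24,816.00 = COGS $23,463.88 + ending $1,352.12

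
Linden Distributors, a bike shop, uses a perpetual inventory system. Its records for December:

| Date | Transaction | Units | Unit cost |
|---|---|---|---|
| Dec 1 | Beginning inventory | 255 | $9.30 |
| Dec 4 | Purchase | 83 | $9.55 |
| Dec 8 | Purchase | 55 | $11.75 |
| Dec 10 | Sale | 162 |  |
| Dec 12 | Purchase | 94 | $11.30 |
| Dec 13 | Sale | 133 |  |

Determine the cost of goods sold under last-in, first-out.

COGS = $3,087.00

Dec 10, 162 sold [LIFO — newest first]: 55 @ $11.75 + 83 @ $9.55 + 24 @ $9.30 = $1,662.10
Dec 13, 133 sold [LIFO — newest first]: 94 @ $11.30 + 39 @ $9.30 = $1,424.90
Total COGS = $1,662.10 + $1,424.90 = $3,087.00
Ending inventory: 192 @ $9.30 = $1,785.60
Check: goods available $4,872.60 = COGS $3,087.00 + ending $1,785.60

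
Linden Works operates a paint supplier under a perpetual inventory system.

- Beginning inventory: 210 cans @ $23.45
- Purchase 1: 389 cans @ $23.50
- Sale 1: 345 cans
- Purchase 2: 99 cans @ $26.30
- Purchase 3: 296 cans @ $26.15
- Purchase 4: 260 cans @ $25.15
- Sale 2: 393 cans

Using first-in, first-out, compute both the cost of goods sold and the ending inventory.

Sale 1 (345) [FIFO — oldest first]: 210 @ $23.45 + 135 @ $23.50 = $8,097.00
Sale 2 (393) [FIFO — oldest first]: 254 @ $23.50 + 99 @ $26.30 + 40 @ $26.15 = $9,618.70
Total COGS = $8,097.00 + $9,618.70 = $17,715.70
Ending inventory: 256 @ $26.15 + 260 @ $25.15 = $13,233.40
Check: goods available $30,949.10 = COGS $17,715.70 + ending $13,233.40

COGS = $17,715.70; ending inventory = $13,233.40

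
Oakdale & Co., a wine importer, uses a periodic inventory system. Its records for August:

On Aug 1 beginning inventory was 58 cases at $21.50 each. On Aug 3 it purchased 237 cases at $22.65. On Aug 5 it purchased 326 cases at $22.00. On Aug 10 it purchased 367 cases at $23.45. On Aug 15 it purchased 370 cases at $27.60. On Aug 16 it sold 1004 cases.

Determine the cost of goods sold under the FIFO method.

Aug 16, 1004 sold [FIFO — oldest first]: 58 @ $21.50 + 237 @ $22.65 + 326 @ $22.00 + 367 @ $23.45 + 16 @ $27.60 = $22,834.80
Ending inventory: 354 @ $27.60 = $9,770.40
Check: goods available $32,605.20 = COGS $22,834.80 + ending $9,770.40

COGS = $22,834.80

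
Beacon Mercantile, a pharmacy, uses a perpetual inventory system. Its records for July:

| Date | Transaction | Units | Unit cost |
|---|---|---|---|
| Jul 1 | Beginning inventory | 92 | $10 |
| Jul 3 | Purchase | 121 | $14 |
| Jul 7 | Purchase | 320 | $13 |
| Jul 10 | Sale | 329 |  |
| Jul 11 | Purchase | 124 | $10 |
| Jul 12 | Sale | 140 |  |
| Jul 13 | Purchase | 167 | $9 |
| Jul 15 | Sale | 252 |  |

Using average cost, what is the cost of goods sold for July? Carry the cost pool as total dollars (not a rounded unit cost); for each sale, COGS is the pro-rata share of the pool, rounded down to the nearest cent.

After Jul 1: 92 on hand, pool $920.00 (≈ $10.0000 each)
After Jul 3: 213 on hand, pool $2,614.00 (≈ $12.2723 each)
After Jul 7: 533 on hand, pool $6,774.00 (≈ $12.7092 each)
Jul 10, sell 329: 329/533 × $6,774.00 → $4,181.32
After Jul 11: 328 on hand, pool $3,832.68 (≈ $11.6850 each)
Jul 12, sell 140: 140/328 × $3,832.68 → $1,635.90
After Jul 13: 355 on hand, pool $3,699.78 (≈ $10.4219 each)
Jul 15, sell 252: 252/355 × $3,699.78 → $2,626.32
Total COGS = $4,181.32 + $1,635.90 + $2,626.32 = $8,443.54
Ending inventory (cost pool remaining) = $1,073.46

COGS = $8,443.54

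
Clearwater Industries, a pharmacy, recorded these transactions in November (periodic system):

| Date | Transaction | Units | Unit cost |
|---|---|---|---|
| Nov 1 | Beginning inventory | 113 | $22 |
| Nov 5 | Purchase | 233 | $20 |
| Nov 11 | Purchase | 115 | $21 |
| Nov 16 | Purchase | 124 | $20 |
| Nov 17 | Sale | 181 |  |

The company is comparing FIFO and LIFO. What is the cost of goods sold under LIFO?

COGS = $3,677

FIFO COGS: 113 @ $22 + 68 @ $20 = $3,846
LIFO COGS: 124 @ $20 + 57 @ $21 = $3,677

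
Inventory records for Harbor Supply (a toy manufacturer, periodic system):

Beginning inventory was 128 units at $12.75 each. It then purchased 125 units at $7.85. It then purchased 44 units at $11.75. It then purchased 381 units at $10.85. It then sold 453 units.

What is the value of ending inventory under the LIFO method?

Ending inventory = $2,393.45

Sale 1 (453) [LIFO — newest first]: 381 @ $10.85 + 44 @ $11.75 + 28 @ $7.85 = $4,870.65
Ending inventory: 128 @ $12.75 + 97 @ $7.85 = $2,393.45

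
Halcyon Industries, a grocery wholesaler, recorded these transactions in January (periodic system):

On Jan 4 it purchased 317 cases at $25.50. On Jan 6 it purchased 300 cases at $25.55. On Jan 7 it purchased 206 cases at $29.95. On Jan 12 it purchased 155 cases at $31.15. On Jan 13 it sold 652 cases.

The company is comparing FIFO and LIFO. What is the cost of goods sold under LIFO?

COGS = $18,433.00

FIFO COGS: 317 @ $25.50 + 300 @ $25.55 + 35 @ $29.95 = $16,796.75
LIFO COGS: 155 @ $31.15 + 206 @ $29.95 + 291 @ $25.55 = $18,433.00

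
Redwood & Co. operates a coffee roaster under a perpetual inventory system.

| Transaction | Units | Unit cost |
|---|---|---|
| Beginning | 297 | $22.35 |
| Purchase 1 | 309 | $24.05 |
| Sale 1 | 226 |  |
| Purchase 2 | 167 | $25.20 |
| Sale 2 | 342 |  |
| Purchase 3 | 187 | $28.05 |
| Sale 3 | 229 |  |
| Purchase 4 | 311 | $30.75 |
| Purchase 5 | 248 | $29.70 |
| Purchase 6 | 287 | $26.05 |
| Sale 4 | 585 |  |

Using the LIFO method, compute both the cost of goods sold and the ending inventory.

Sale 1 (226) [LIFO — newest first]: 226 @ $24.05 = $5,435.30
Sale 2 (342) [LIFO — newest first]: 167 @ $25.20 + 83 @ $24.05 + 92 @ $22.35 = $8,260.75
Sale 3 (229) [LIFO — newest first]: 187 @ $28.05 + 42 @ $22.35 = $6,184.05
Sale 4 (585) [LIFO — newest first]: 287 @ $26.05 + 248 @ $29.70 + 50 @ $30.75 = $16,379.45
Total COGS = $5,435.30 + $8,260.75 + $6,184.05 + $16,379.45 = $36,259.55
Ending inventory: 163 @ $22.35 + 261 @ $30.75 = $11,668.80

COGS = $36,259.55; ending inventory = $11,668.80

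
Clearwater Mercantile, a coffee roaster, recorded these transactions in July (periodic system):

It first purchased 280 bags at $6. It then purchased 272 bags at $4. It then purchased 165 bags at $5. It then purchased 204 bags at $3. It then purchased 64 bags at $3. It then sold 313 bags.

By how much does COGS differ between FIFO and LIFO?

FIFO COGS: 280 @ $6 + 33 @ $4 = $1,812
LIFO COGS: 64 @ $3 + 204 @ $3 + 45 @ $5 = $1,029
Difference = |$1,812 − $1,029| = $783

$783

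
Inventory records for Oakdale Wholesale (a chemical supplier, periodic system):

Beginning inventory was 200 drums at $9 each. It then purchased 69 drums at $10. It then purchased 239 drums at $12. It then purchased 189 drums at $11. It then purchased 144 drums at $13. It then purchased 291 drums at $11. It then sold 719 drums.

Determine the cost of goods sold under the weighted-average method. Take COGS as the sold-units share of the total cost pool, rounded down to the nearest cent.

COGS = $7,945.83

Sale 1, sell 719: 719/1132 × $12,510.00 → $7,945.83
Ending inventory (cost pool remaining) = $4,564.17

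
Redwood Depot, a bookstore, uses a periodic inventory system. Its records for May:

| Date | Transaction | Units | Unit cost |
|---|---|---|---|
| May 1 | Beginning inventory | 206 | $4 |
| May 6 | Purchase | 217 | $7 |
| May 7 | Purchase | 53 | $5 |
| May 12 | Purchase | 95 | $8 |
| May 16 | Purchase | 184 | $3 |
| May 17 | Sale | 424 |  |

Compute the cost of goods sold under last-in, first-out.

May 17, 424 sold [LIFO — newest first]: 184 @ $3 + 95 @ $8 + 53 @ $5 + 92 @ $7 = $2,221
Ending inventory: 206 @ $4 + 125 @ $7 = $1,699
Check: goods available $3,920 = COGS $2,221 + ending $1,699

COGS = $2,221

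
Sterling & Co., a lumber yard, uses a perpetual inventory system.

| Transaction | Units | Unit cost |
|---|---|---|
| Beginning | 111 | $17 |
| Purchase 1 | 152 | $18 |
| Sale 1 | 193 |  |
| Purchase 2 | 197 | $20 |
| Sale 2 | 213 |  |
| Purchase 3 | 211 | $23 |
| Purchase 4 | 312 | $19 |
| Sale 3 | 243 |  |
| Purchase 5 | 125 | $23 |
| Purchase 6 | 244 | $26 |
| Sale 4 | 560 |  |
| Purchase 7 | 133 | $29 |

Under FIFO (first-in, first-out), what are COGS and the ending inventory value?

Sale 1 (193) [FIFO — oldest first]: 111 @ $17 + 82 @ $18 = $3,363
Sale 2 (213) [FIFO — oldest first]: 70 @ $18 + 143 @ $20 = $4,120
Sale 3 (243) [FIFO — oldest first]: 54 @ $20 + 189 @ $23 = $5,427
Sale 4 (560) [FIFO — oldest first]: 22 @ $23 + 312 @ $19 + 125 @ $23 + 101 @ $26 = $11,935
Total COGS = $3,363 + $4,120 + $5,427 + $11,935 = $24,845
Ending inventory: 143 @ $26 + 133 @ $29 = $7,575
Check: goods available $32,420 = COGS $24,845 + ending $7,575

COGS = $24,845; ending inventory = $7,575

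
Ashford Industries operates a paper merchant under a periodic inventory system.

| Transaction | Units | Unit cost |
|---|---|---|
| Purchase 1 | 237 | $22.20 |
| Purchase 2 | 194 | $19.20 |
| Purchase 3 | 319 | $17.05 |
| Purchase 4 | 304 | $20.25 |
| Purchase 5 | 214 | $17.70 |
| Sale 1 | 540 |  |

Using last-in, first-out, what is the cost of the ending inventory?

Ending inventory = $14,050.05

Sale 1 (540) [LIFO — newest first]: 214 @ $17.70 + 304 @ $20.25 + 22 @ $17.05 = $10,318.90
Ending inventory: 237 @ $22.20 + 194 @ $19.20 + 297 @ $17.05 = $14,050.05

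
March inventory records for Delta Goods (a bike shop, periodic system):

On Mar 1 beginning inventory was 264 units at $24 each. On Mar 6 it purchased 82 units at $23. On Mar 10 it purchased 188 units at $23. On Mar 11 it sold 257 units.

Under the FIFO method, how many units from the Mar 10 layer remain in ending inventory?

188

Mar 11, 257 sold [FIFO — oldest first]: 257 @ $24 = $6,168
Ending inventory: 7 @ $24 + 82 @ $23 + 188 @ $23 = $6,378
Check: goods available $12,546 = COGS $6,168 + ending $6,378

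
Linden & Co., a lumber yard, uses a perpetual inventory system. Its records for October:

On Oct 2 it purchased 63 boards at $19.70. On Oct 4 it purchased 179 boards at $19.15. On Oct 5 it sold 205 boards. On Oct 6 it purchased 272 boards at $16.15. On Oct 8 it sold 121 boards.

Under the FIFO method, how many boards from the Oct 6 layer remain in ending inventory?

Oct 5, 205 sold [FIFO — oldest first]: 63 @ $19.70 + 142 @ $19.15 = $3,960.40
Oct 8, 121 sold [FIFO — oldest first]: 37 @ $19.15 + 84 @ $16.15 = $2,065.15
Total COGS = $3,960.40 + $2,065.15 = $6,025.55
Ending inventory: 188 @ $16.15 = $3,036.20

188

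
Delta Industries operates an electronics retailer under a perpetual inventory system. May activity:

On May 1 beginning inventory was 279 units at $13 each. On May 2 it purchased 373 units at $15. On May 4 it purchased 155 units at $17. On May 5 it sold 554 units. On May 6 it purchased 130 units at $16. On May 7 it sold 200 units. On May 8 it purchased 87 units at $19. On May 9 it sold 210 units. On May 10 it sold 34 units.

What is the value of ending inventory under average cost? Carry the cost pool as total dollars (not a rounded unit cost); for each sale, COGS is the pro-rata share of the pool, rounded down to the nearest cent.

After May 1: 279 on hand, pool $3,627.00 (≈ $13.0000 each)
After May 2: 652 on hand, pool $9,222.00 (≈ $14.1442 each)
After May 4: 807 on hand, pool $11,857.00 (≈ $14.6927 each)
May 5, sell 554: 554/807 × $11,857.00 → $8,139.74
After May 6: 383 on hand, pool $5,797.26 (≈ $15.1364 each)
May 7, sell 200: 200/383 × $5,797.26 → $3,027.28
After May 8: 270 on hand, pool $4,422.98 (≈ $16.3814 each)
May 9, sell 210: 210/270 × $4,422.98 → $3,440.09
May 10, sell 34: 34/60 × $982.89 → $556.97
Total COGS = $8,139.74 + $3,027.28 + $3,440.09 + $556.97 = $15,164.08
Ending inventory (cost pool remaining) = $425.92

Ending inventory = $425.92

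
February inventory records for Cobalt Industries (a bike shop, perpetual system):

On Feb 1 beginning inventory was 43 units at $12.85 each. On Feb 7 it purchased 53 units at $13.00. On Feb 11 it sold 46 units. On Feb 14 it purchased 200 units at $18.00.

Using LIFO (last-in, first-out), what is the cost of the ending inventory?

Feb 11, 46 sold [LIFO — newest first]: 46 @ $13.00 = $598.00
Ending inventory: 43 @ $12.85 + 7 @ $13.00 + 200 @ $18.00 = $4,243.55

Ending inventory = $4,243.55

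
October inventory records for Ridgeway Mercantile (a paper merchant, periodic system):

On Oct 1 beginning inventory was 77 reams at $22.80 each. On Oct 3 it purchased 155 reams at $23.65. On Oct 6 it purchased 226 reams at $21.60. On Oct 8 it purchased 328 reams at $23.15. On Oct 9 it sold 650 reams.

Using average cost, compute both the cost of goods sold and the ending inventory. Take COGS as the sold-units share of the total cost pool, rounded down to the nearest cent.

Oct 9, sell 650: 650/786 × $17,896.15 → $14,799.61
Ending inventory (cost pool remaining) = $3,096.54

COGS = $14,799.61; ending inventory = $3,096.54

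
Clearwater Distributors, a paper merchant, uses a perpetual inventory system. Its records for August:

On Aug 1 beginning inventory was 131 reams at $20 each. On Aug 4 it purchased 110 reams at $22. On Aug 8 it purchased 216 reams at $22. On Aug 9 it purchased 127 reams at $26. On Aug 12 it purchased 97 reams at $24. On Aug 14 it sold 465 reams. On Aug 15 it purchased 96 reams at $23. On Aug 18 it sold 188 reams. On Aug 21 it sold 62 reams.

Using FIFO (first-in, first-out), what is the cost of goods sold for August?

COGS = $16,204

Aug 14, 465 sold [FIFO — oldest first]: 131 @ $20 + 110 @ $22 + 216 @ $22 + 8 @ $26 = $10,000
Aug 18, 188 sold [FIFO — oldest first]: 119 @ $26 + 69 @ $24 = $4,750
Aug 21, 62 sold [FIFO — oldest first]: 28 @ $24 + 34 @ $23 = $1,454
Total COGS = $10,000 + $4,750 + $1,454 = $16,204
Ending inventory: 62 @ $23 = $1,426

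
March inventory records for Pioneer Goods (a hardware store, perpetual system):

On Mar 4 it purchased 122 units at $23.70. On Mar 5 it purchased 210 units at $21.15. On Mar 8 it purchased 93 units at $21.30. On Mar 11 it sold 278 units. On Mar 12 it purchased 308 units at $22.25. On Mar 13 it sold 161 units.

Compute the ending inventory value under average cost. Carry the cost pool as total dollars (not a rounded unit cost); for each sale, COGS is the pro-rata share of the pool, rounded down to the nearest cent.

Ending inventory = $6,509.67

After Mar 4: 122 on hand, pool $2,891.40 (≈ $23.7000 each)
After Mar 5: 332 on hand, pool $7,332.90 (≈ $22.0870 each)
After Mar 8: 425 on hand, pool $9,313.80 (≈ $21.9148 each)
Mar 11, sell 278: 278/425 × $9,313.80 → $6,092.32
After Mar 12: 455 on hand, pool $10,074.48 (≈ $22.1417 each)
Mar 13, sell 161: 161/455 × $10,074.48 → $3,564.81
Total COGS = $6,092.32 + $3,564.81 = $9,657.13
Ending inventory (cost pool remaining) = $6,509.67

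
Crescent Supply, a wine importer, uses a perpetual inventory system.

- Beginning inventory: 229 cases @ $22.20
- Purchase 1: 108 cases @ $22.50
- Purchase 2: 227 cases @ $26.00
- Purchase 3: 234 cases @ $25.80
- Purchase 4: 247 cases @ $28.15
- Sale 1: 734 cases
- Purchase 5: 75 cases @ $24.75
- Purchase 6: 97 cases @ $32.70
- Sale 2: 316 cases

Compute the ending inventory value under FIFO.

Sale 1 (734) [FIFO — oldest first]: 229 @ $22.20 + 108 @ $22.50 + 227 @ $26.00 + 170 @ $25.80 = $17,801.80
Sale 2 (316) [FIFO — oldest first]: 64 @ $25.80 + 247 @ $28.15 + 5 @ $24.75 = $8,728.00
Total COGS = $17,801.80 + $8,728.00 = $26,529.80
Ending inventory: 70 @ $24.75 + 97 @ $32.70 = $4,904.40
Check: goods available $31,434.20 = COGS $26,529.80 + ending $4,904.40

Ending inventory = $4,904.40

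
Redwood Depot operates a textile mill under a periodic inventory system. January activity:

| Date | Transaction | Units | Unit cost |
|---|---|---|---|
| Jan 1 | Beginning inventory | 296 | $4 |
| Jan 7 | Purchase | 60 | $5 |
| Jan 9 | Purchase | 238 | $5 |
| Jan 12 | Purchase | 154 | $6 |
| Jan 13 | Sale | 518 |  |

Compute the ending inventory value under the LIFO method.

Ending inventory = $920

Jan 13, 518 sold [LIFO — newest first]: 154 @ $6 + 238 @ $5 + 60 @ $5 + 66 @ $4 = $2,678
Ending inventory: 230 @ $4 = $920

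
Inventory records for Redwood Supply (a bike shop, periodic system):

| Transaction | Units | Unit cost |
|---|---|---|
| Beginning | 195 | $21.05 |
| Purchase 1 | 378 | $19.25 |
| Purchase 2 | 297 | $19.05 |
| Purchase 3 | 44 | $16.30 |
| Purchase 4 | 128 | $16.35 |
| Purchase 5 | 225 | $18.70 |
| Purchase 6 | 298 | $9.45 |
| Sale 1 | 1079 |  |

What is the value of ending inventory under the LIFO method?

Sale 1 (1079) [LIFO — newest first]: 298 @ $9.45 + 225 @ $18.70 + 128 @ $16.35 + 44 @ $16.30 + 297 @ $19.05 + 87 @ $19.25 = $17,166.20
Ending inventory: 195 @ $21.05 + 291 @ $19.25 = $9,706.50
Check: goods available $26,872.70 = COGS $17,166.20 + ending $9,706.50

Ending inventory = $9,706.50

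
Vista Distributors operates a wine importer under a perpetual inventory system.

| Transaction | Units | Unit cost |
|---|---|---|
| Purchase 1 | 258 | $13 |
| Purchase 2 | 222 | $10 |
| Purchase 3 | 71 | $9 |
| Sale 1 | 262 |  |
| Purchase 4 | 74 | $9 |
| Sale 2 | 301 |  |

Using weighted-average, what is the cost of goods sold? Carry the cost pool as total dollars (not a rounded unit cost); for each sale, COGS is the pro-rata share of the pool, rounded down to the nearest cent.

COGS = $6,208.66

After Purchase 1: 258 on hand, pool $3,354.00 (≈ $13.0000 each)
After Purchase 2: 480 on hand, pool $5,574.00 (≈ $11.6125 each)
After Purchase 3: 551 on hand, pool $6,213.00 (≈ $11.2759 each)
Sale 1, sell 262: 262/551 × $6,213.00 → $2,954.27
After Purchase 4: 363 on hand, pool $3,924.73 (≈ $10.8119 each)
Sale 2, sell 301: 301/363 × $3,924.73 → $3,254.39
Total COGS = $2,954.27 + $3,254.39 = $6,208.66
Ending inventory (cost pool remaining) = $670.34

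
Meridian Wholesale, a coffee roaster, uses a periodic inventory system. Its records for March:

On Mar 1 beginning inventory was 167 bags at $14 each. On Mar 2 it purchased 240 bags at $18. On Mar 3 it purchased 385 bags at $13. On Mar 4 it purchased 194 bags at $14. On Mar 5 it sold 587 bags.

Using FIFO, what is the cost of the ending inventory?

Ending inventory = $5,381

Mar 5, 587 sold [FIFO — oldest first]: 167 @ $14 + 240 @ $18 + 180 @ $13 = $8,998
Ending inventory: 205 @ $13 + 194 @ $14 = $5,381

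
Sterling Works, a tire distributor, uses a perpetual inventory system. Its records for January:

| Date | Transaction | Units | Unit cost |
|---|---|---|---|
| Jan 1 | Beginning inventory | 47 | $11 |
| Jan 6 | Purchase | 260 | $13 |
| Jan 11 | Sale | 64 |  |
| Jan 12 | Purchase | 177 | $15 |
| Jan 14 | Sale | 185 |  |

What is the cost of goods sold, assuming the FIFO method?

Jan 11, 64 sold [FIFO — oldest first]: 47 @ $11 + 17 @ $13 = $738
Jan 14, 185 sold [FIFO — oldest first]: 185 @ $13 = $2,405
Total COGS = $738 + $2,405 = $3,143
Ending inventory: 58 @ $13 + 177 @ $15 = $3,409

COGS = $3,143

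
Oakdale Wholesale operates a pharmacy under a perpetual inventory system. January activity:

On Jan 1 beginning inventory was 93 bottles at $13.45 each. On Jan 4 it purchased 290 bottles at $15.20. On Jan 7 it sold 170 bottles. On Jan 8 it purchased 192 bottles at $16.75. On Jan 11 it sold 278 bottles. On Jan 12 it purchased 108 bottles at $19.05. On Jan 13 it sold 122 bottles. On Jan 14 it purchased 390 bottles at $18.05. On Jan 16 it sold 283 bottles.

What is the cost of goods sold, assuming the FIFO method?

Jan 7, 170 sold [FIFO — oldest first]: 93 @ $13.45 + 77 @ $15.20 = $2,421.25
Jan 11, 278 sold [FIFO — oldest first]: 213 @ $15.20 + 65 @ $16.75 = $4,326.35
Jan 13, 122 sold [FIFO — oldest first]: 122 @ $16.75 = $2,043.50
Jan 16, 283 sold [FIFO — oldest first]: 5 @ $16.75 + 108 @ $19.05 + 170 @ $18.05 = $5,209.65
Total COGS = $2,421.25 + $4,326.35 + $2,043.50 + $5,209.65 = $14,000.75
Ending inventory: 220 @ $18.05 = $3,971.00

COGS = $14,000.75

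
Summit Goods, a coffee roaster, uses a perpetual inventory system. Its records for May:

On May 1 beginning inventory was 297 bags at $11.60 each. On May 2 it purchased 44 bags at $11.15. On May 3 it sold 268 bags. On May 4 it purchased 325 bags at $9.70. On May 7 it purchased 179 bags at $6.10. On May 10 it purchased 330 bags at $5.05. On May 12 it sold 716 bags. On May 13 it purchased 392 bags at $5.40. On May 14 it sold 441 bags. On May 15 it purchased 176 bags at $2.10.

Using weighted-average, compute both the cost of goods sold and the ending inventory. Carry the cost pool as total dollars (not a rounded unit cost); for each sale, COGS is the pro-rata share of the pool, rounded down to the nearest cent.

After May 1: 297 on hand, pool $3,445.20 (≈ $11.6000 each)
After May 2: 341 on hand, pool $3,935.80 (≈ $11.5419 each)
May 3, sell 268: 268/341 × $3,935.80 → $3,093.23
After May 4: 398 on hand, pool $3,995.07 (≈ $10.0379 each)
After May 7: 577 on hand, pool $5,086.97 (≈ $8.8162 each)
After May 10: 907 on hand, pool $6,753.47 (≈ $7.4459 each)
May 12, sell 716: 716/907 × $6,753.47 → $5,331.29
After May 13: 583 on hand, pool $3,538.98 (≈ $6.0703 each)
May 14, sell 441: 441/583 × $3,538.98 → $2,676.99
After May 15: 318 on hand, pool $1,231.59 (≈ $3.8729 each)
Total COGS = $3,093.23 + $5,331.29 + $2,676.99 = $11,101.51
Ending inventory (cost pool remaining) = $1,231.59

COGS = $11,101.51; ending inventory = $1,231.59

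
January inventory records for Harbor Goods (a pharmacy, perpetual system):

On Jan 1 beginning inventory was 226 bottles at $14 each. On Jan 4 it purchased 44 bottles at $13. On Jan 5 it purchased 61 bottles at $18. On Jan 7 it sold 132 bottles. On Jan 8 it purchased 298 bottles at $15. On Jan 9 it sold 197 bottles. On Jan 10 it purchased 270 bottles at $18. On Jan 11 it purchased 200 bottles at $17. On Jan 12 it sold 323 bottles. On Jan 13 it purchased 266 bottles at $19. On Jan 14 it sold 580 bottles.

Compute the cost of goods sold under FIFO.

Jan 7, 132 sold [FIFO — oldest first]: 132 @ $14 = $1,848
Jan 9, 197 sold [FIFO — oldest first]: 94 @ $14 + 44 @ $13 + 59 @ $18 = $2,950
Jan 12, 323 sold [FIFO — oldest first]: 2 @ $18 + 298 @ $15 + 23 @ $18 = $4,920
Jan 14, 580 sold [FIFO — oldest first]: 247 @ $18 + 200 @ $17 + 133 @ $19 = $10,373
Total COGS = $1,848 + $2,950 + $4,920 + $10,373 = $20,091
Ending inventory: 133 @ $19 = $2,527
Check: goods available $22,618 = COGS $20,091 + ending $2,527

COGS = $20,091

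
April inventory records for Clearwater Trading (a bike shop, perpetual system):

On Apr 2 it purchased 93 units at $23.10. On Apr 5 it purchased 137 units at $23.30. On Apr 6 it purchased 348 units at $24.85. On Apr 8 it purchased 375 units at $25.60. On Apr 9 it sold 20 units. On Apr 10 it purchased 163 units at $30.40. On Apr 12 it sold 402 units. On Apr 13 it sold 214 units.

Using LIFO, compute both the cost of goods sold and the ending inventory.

Apr 9, 20 sold [LIFO — newest first]: 20 @ $25.60 = $512.00
Apr 12, 402 sold [LIFO — newest first]: 163 @ $30.40 + 239 @ $25.60 = $11,073.60
Apr 13, 214 sold [LIFO — newest first]: 116 @ $25.60 + 98 @ $24.85 = $5,404.90
Total COGS = $512.00 + $11,073.60 + $5,404.90 = $16,990.50
Ending inventory: 93 @ $23.10 + 137 @ $23.30 + 250 @ $24.85 = $11,552.90
Check: goods available $28,543.40 = COGS $16,990.50 + ending $11,552.90

COGS = $16,990.50; ending inventory = $11,552.90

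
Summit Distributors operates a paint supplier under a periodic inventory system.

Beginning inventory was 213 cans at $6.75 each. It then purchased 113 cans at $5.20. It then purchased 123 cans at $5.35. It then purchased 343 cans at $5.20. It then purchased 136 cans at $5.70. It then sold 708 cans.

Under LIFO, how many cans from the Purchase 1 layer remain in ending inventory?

Sale 1 (708) [LIFO — newest first]: 136 @ $5.70 + 343 @ $5.20 + 123 @ $5.35 + 106 @ $5.20 = $3,768.05
Ending inventory: 213 @ $6.75 + 7 @ $5.20 = $1,474.15
Check: goods available $5,242.20 = COGS $3,768.05 + ending $1,474.15

7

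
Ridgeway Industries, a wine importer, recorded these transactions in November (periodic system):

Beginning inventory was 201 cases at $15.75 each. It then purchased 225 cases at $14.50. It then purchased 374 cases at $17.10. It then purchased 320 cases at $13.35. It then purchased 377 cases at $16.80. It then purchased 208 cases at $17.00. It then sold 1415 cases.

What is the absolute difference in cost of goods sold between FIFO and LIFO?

$457.35

FIFO COGS: 201 @ $15.75 + 225 @ $14.50 + 374 @ $17.10 + 320 @ $13.35 + 295 @ $16.80 = $22,051.65
LIFO COGS: 208 @ $17.00 + 377 @ $16.80 + 320 @ $13.35 + 374 @ $17.10 + 136 @ $14.50 = $22,509.00
Difference = |$22,051.65 − $22,509.00| = $457.35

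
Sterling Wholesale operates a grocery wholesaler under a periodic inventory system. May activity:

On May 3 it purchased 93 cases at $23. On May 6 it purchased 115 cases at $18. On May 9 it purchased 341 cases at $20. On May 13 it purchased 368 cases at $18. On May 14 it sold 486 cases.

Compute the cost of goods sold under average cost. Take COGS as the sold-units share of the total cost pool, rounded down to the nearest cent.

May 14, sell 486: 486/917 × $17,653.00 → $9,355.89
Ending inventory (cost pool remaining) = $8,297.11

COGS = $9,355.89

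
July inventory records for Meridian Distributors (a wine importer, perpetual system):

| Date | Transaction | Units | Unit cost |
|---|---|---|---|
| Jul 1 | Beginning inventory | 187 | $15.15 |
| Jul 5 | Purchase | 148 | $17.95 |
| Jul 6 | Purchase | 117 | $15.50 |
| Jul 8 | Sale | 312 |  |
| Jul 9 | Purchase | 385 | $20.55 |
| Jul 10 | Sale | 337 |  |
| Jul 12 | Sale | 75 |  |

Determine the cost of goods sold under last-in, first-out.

Jul 8, 312 sold [LIFO — newest first]: 117 @ $15.50 + 148 @ $17.95 + 47 @ $15.15 = $5,182.15
Jul 10, 337 sold [LIFO — newest first]: 337 @ $20.55 = $6,925.35
Jul 12, 75 sold [LIFO — newest first]: 48 @ $20.55 + 27 @ $15.15 = $1,395.45
Total COGS = $5,182.15 + $6,925.35 + $1,395.45 = $13,502.95
Ending inventory: 113 @ $15.15 = $1,711.95

COGS = $13,502.95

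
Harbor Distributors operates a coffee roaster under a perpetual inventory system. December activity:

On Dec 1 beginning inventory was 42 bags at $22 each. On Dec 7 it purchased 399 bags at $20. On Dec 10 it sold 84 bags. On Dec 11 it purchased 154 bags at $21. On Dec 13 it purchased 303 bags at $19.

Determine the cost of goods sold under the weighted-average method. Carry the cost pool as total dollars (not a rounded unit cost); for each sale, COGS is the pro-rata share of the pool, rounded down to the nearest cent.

COGS = $1,696.00

After Dec 1: 42 on hand, pool $924.00 (≈ $22.0000 each)
After Dec 7: 441 on hand, pool $8,904.00 (≈ $20.1905 each)
Dec 10, sell 84: 84/441 × $8,904.00 → $1,696.00
After Dec 11: 511 on hand, pool $10,442.00 (≈ $20.4344 each)
After Dec 13: 814 on hand, pool $16,199.00 (≈ $19.9005 each)
Ending inventory (cost pool remaining) = $16,199.00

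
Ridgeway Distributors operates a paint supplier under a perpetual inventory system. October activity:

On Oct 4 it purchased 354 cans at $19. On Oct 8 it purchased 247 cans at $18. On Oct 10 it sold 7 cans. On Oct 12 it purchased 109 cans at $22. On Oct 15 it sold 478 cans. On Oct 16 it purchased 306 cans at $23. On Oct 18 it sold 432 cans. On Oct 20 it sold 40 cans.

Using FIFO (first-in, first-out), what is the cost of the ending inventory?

Oct 10, 7 sold [FIFO — oldest first]: 7 @ $19 = $133
Oct 15, 478 sold [FIFO — oldest first]: 347 @ $19 + 131 @ $18 = $8,951
Oct 18, 432 sold [FIFO — oldest first]: 116 @ $18 + 109 @ $22 + 207 @ $23 = $9,247
Oct 20, 40 sold [FIFO — oldest first]: 40 @ $23 = $920
Total COGS = $133 + $8,951 + $9,247 + $920 = $19,251
Ending inventory: 59 @ $23 = $1,357
Check: goods available $20,608 = COGS $19,251 + ending $1,357

Ending inventory = $1,357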